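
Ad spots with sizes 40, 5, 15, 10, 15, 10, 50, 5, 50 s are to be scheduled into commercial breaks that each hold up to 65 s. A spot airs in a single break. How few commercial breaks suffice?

4

Total = 50 + 50 + 40 + 15 + 15 + 10 + 10 + 5 + 5 = 200 s.
Lower bound: ⌈200/65⌉ = 4 commercial breaks.
A packing using 4 commercial breaks:
  break 1: 50 + 15 = 65
  break 2: 50 + 15 = 65
  break 3: 40 + 10 + 10 + 5 = 65
  break 4: 5 = 5
This matches the lower bound, so 4 is optimal.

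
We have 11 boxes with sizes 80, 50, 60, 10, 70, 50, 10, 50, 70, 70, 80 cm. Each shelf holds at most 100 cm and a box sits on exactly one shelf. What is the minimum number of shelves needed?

Total = 80 + 80 + 70 + 70 + 70 + 60 + 50 + 50 + 50 + 10 + 10 = 600 cm.
Lower bound: ⌈600/100⌉ = 6 shelves.
A packing using 8 shelves:
  shelf 1: 80 + 10 + 10 = 100
  shelf 2: 80 = 80
  shelf 3: 70 = 70
  shelf 4: 70 = 70
  shelf 5: 70 = 70
  shelf 6: 60 = 60
  shelf 7: 50 + 50 = 100
  shelf 8: 50 = 50
No arrangement into 7 shelves stays within capacity, so 8 is optimal.

8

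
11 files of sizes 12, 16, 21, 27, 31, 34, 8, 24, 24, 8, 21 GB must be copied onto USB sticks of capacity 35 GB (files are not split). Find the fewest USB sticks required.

Total = 34 + 31 + 27 + 24 + 24 + 21 + 21 + 16 + 12 + 8 + 8 = 226 GB.
Lower bound: ⌈226/35⌉ = 7 USB sticks.
A packing using 8 USB sticks:
  USB stick 1: 34 = 34
  USB stick 2: 31 = 31
  USB stick 3: 27 + 8 = 35
  USB stick 4: 24 + 8 = 32
  USB stick 5: 24 = 24
  USB stick 6: 21 + 12 = 33
  USB stick 7: 21 = 21
  USB stick 8: 16 = 16
No arrangement into 7 USB sticks stays within capacity, so 8 is optimal.

8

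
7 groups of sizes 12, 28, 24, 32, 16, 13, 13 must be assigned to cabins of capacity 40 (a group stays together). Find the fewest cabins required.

4

Total = 32 + 28 + 24 + 16 + 13 + 13 + 12 = 138.
Lower bound: ⌈138/40⌉ = 4 cabins.
A packing using 4 cabins:
  cabin 1: 32 = 32
  cabin 2: 28 + 12 = 40
  cabin 3: 24 + 16 = 40
  cabin 4: 13 + 13 = 26
This matches the lower bound, so 4 is optimal.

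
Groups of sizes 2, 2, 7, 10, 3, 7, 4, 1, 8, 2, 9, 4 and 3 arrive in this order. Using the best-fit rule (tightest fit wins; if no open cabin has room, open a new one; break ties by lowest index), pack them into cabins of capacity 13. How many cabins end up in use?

  2 → cabin 1 (new)  [load 2/13]
  2 → cabin 1  [load 4/13]
  7 → cabin 1  [load 11/13]
  10 → cabin 2 (new)  [load 10/13]
  3 → cabin 2  [load 13/13]
  7 → cabin 3 (new)  [load 7/13]
  4 → cabin 3  [load 11/13]
  1 → cabin 1  [load 12/13]
  8 → cabin 4 (new)  [load 8/13]
  2 → cabin 3  [load 13/13]
  9 → cabin 5 (new)  [load 9/13]
  4 → cabin 5  [load 13/13]
  3 → cabin 4  [load 11/13]
5 cabins opened.

5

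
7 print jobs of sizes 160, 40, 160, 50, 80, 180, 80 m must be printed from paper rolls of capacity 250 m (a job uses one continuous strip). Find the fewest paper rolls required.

Total = 180 + 160 + 160 + 80 + 80 + 50 + 40 = 750 m.
Lower bound: ⌈750/250⌉ = 3 paper rolls.
A packing using 4 paper rolls:
  roll 1: 180 + 50 = 230
  roll 2: 160 + 80 = 240
  roll 3: 160 + 80 = 240
  roll 4: 40 = 40
No arrangement into 3 paper rolls stays within capacity, so 4 is optimal.

4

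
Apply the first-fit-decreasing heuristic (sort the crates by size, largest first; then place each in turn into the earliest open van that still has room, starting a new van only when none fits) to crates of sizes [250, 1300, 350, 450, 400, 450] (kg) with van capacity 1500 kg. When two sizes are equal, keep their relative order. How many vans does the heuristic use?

Sorted descending: 1300, 450, 450, 400, 350, 250.
  1300 → van 1 (new)  [load 1300/1500]
  450 → van 2 (new)  [load 450/1500]
  450 → van 2  [load 900/1500]
  400 → van 2  [load 1300/1500]
  350 → van 3 (new)  [load 350/1500]
  250 → van 3  [load 600/1500]
3 vans opened.

3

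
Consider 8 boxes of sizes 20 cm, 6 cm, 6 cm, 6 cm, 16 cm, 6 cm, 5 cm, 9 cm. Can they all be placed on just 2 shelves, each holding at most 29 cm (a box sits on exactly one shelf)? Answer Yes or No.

Total = 74 cm; ⌈74/29⌉ = 3.
At least 3 shelves are required, but only 2 are allowed.

No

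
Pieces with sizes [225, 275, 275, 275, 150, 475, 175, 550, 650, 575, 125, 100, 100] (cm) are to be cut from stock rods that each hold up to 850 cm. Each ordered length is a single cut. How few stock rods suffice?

Total = 650 + 575 + 550 + 475 + 275 + 275 + 275 + 225 + 175 + 150 + 125 + 100 + 100 = 3950 cm.
Lower bound: ⌈3950/850⌉ = 5 stock rods.
A packing using 5 stock rods:
  stock rod 1: 650 + 175 = 825
  stock rod 2: 575 + 275 = 850
  stock rod 3: 550 + 275 = 825
  stock rod 4: 475 + 275 + 100 = 850
  stock rod 5: 225 + 150 + 125 + 100 = 600
This matches the lower bound, so 5 is optimal.

5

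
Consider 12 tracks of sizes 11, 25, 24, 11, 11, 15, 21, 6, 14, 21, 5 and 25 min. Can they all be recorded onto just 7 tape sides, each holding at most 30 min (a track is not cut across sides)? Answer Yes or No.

Total = 189 min; ⌈189/30⌉ = 7.
The bound of 7 does not rule out 7, but exhaustive search shows no assignment into 7 tape sides of capacity 30 min exists — the minimum is 8.

No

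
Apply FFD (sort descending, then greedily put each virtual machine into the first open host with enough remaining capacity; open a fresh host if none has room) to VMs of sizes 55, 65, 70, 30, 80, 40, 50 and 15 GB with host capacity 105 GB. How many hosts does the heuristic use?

4

Sorted descending: 80, 70, 65, 55, 50, 40, 30, 15.
  80 → host 1 (new)  [load 80/105]
  70 → host 2 (new)  [load 70/105]
  65 → host 3 (new)  [load 65/105]
  55 → host 4 (new)  [load 55/105]
  50 → host 4  [load 105/105]
  40 → host 3  [load 105/105]
  30 → host 2  [load 100/105]
  15 → host 1  [load 95/105]
4 hosts opened.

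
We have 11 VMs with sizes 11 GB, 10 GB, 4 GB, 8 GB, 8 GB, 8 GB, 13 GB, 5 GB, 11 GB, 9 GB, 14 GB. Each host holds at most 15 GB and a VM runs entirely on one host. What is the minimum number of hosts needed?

9

Total = 14 + 13 + 11 + 11 + 10 + 9 + 8 + 8 + 8 + 5 + 4 = 101 GB.
Lower bound: ⌈101/15⌉ = 7 hosts.
Also, 9 VMs each exceed 15/2 GB, and no two of those can share a host, so at least 9 hosts are needed.
A packing using 9 hosts:
  host 1: 14 = 14
  host 2: 13 = 13
  host 3: 11 + 4 = 15
  host 4: 11 = 11
  host 5: 10 + 5 = 15
  host 6: 9 = 9
  host 7: 8 = 8
  host 8: 8 = 8
  host 9: 8 = 8
This matches the lower bound, so 9 is optimal.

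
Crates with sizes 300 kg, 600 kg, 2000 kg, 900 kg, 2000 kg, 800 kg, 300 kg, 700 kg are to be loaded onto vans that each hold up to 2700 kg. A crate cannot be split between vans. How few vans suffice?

3

Total = 2000 + 2000 + 900 + 800 + 700 + 600 + 300 + 300 = 7600 kg.
Lower bound: ⌈7600/2700⌉ = 3 vans.
A packing using 3 vans:
  van 1: 2000 + 700 = 2700
  van 2: 2000 + 600 = 2600
  van 3: 900 + 800 + 300 + 300 = 2300
This matches the lower bound, so 3 is optimal.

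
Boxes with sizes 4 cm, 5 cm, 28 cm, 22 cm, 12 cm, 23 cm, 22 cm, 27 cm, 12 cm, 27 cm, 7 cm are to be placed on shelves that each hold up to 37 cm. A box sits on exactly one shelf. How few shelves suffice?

Total = 28 + 27 + 27 + 23 + 22 + 22 + 12 + 12 + 7 + 5 + 4 = 189 cm.
Lower bound: ⌈189/37⌉ = 6 shelves.
A packing using 6 shelves:
  shelf 1: 28 + 7 = 35
  shelf 2: 27 + 5 + 4 = 36
  shelf 3: 27 = 27
  shelf 4: 23 + 12 = 35
  shelf 5: 22 + 12 = 34
  shelf 6: 22 = 22
This matches the lower bound, so 6 is optimal.

6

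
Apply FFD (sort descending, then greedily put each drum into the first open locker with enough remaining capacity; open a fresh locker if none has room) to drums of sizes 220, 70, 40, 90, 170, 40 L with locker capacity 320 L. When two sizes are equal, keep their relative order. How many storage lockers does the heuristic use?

2

Sorted descending: 220, 170, 90, 70, 40, 40.
  220 → locker 1 (new)  [load 220/320]
  170 → locker 2 (new)  [load 170/320]
  90 → locker 1  [load 310/320]
  70 → locker 2  [load 240/320]
  40 → locker 2  [load 280/320]
  40 → locker 2  [load 320/320]
2 storage lockers opened.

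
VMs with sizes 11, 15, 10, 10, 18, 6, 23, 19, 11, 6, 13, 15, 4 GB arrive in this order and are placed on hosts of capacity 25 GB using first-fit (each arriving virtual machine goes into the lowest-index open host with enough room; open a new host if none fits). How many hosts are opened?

7

  11 → host 1 (new)  [load 11/25]
  15 → host 2 (new)  [load 15/25]
  10 → host 1  [load 21/25]
  10 → host 2  [load 25/25]
  18 → host 3 (new)  [load 18/25]
  6 → host 3  [load 24/25]
  23 → host 4 (new)  [load 23/25]
  19 → host 5 (new)  [load 19/25]
  11 → host 6 (new)  [load 11/25]
  6 → host 5  [load 25/25]
  13 → host 6  [load 24/25]
  15 → host 7 (new)  [load 15/25]
  4 → host 1  [load 25/25]
7 hosts opened.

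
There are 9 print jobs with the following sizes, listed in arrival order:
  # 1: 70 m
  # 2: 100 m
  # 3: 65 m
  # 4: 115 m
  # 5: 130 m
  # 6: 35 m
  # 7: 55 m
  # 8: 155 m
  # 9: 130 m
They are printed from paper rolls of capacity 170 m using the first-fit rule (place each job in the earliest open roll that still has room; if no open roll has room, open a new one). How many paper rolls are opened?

  70 → roll 1 (new)  [load 70/170]
  100 → roll 1  [load 170/170]
  65 → roll 2 (new)  [load 65/170]
  115 → roll 3 (new)  [load 115/170]
  130 → roll 4 (new)  [load 130/170]
  35 → roll 2  [load 100/170]
  55 → roll 2  [load 155/170]
  155 → roll 5 (new)  [load 155/170]
  130 → roll 6 (new)  [load 130/170]
6 paper rolls opened.

6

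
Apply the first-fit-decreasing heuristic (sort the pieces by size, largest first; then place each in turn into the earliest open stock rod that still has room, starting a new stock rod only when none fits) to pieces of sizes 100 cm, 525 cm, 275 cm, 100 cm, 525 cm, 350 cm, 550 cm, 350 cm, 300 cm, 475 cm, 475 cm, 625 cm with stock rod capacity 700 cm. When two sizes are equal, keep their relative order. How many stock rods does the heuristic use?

8

Sorted descending: 625, 550, 525, 525, 475, 475, 350, 350, 300, 275, 100, 100.
  625 → stock rod 1 (new)  [load 625/700]
  550 → stock rod 2 (new)  [load 550/700]
  525 → stock rod 3 (new)  [load 525/700]
  525 → stock rod 4 (new)  [load 525/700]
  475 → stock rod 5 (new)  [load 475/700]
  475 → stock rod 6 (new)  [load 475/700]
  350 → stock rod 7 (new)  [load 350/700]
  350 → stock rod 7  [load 700/700]
  300 → stock rod 8 (new)  [load 300/700]
  275 → stock rod 8  [load 575/700]
  100 → stock rod 2  [load 650/700]
  100 → stock rod 3  [load 625/700]
8 stock rods opened.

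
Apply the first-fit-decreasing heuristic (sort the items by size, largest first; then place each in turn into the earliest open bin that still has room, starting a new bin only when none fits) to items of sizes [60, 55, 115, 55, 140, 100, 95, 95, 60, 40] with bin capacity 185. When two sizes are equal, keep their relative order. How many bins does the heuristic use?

Sorted descending: 140, 115, 100, 95, 95, 60, 60, 55, 55, 40.
  140 → bin 1 (new)  [load 140/185]
  115 → bin 2 (new)  [load 115/185]
  100 → bin 3 (new)  [load 100/185]
  95 → bin 4 (new)  [load 95/185]
  95 → bin 5 (new)  [load 95/185]
  60 → bin 2  [load 175/185]
  60 → bin 3  [load 160/185]
  55 → bin 4  [load 150/185]
  55 → bin 5  [load 150/185]
  40 → bin 1  [load 180/185]
5 bins opened.

5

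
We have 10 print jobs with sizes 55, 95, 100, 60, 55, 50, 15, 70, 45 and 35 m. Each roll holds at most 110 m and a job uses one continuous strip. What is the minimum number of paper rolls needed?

Total = 100 + 95 + 70 + 60 + 55 + 55 + 50 + 45 + 35 + 15 = 580 m.
Lower bound: ⌈580/110⌉ = 6 paper rolls.
A packing using 6 paper rolls:
  roll 1: 100 = 100
  roll 2: 95 + 15 = 110
  roll 3: 70 + 35 = 105
  roll 4: 60 + 50 = 110
  roll 5: 55 + 55 = 110
  roll 6: 45 = 45
This matches the lower bound, so 6 is optimal.

6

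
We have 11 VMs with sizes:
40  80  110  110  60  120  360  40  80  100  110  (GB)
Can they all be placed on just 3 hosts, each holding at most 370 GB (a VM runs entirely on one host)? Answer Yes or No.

Total = 1210 GB; ⌈1210/370⌉ = 4.
At least 4 hosts are required, but only 3 are allowed.

No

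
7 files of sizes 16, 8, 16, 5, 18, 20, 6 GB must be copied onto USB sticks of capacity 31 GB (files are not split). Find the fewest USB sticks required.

Total = 20 + 18 + 16 + 16 + 8 + 6 + 5 = 89 GB.
Lower bound: ⌈89/31⌉ = 3 USB sticks.
Also, 4 files each exceed 31/2 GB, and no two of those can share a USB stick, so at least 4 USB sticks are needed.
A packing using 4 USB sticks:
  USB stick 1: 20 + 8 = 28
  USB stick 2: 18 + 6 + 5 = 29
  USB stick 3: 16 = 16
  USB stick 4: 16 = 16
This matches the lower bound, so 4 is optimal.

4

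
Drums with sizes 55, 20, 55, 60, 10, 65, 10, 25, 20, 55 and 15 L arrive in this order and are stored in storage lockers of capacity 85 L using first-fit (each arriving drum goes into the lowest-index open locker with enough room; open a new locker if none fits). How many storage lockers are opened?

5

  55 → locker 1 (new)  [load 55/85]
  20 → locker 1  [load 75/85]
  55 → locker 2 (new)  [load 55/85]
  60 → locker 3 (new)  [load 60/85]
  10 → locker 1  [load 85/85]
  65 → locker 4 (new)  [load 65/85]
  10 → locker 2  [load 65/85]
  25 → locker 3  [load 85/85]
  20 → locker 2  [load 85/85]
  55 → locker 5 (new)  [load 55/85]
  15 → locker 4  [load 80/85]
5 storage lockers opened.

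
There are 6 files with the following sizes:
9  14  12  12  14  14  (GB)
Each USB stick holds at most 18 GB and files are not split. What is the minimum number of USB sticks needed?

6

Total = 14 + 14 + 14 + 12 + 12 + 9 = 75 GB.
Lower bound: ⌈75/18⌉ = 5 USB sticks.
A packing using 6 USB sticks:
  USB stick 1: 14 = 14
  USB stick 2: 14 = 14
  USB stick 3: 14 = 14
  USB stick 4: 12 = 12
  USB stick 5: 12 = 12
  USB stick 6: 9 = 9
No arrangement into 5 USB sticks stays within capacity, so 6 is optimal.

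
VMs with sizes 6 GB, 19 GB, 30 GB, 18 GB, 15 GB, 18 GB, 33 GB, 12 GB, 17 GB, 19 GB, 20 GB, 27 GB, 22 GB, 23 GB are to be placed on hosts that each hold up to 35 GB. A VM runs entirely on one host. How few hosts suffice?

Total = 33 + 30 + 27 + 23 + 22 + 20 + 19 + 19 + 18 + 18 + 17 + 15 + 12 + 6 = 279 GB.
Lower bound: ⌈279/35⌉ = 8 hosts.
Also, 10 VMs each exceed 35/2 GB, and no two of those can share a host, so at least 10 hosts are needed.
A packing using 10 hosts:
  host 1: 33 = 33
  host 2: 30 = 30
  host 3: 27 + 6 = 33
  host 4: 23 + 12 = 35
  host 5: 22 = 22
  host 6: 20 + 15 = 35
  host 7: 19 = 19
  host 8: 19 = 19
  host 9: 18 + 17 = 35
  host 10: 18 = 18
This matches the lower bound, so 10 is optimal.

10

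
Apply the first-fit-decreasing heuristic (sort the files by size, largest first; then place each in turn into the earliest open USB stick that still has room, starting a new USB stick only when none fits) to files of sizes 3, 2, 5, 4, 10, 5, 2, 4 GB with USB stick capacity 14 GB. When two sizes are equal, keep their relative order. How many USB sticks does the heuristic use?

3

Sorted descending: 10, 5, 5, 4, 4, 3, 2, 2.
  10 → USB stick 1 (new)  [load 10/14]
  5 → USB stick 2 (new)  [load 5/14]
  5 → USB stick 2  [load 10/14]
  4 → USB stick 1  [load 14/14]
  4 → USB stick 2  [load 14/14]
  3 → USB stick 3 (new)  [load 3/14]
  2 → USB stick 3  [load 5/14]
  2 → USB stick 3  [load 7/14]
3 USB sticks opened.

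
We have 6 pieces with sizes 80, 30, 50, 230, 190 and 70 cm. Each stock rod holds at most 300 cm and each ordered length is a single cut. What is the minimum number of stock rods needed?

3

Total = 230 + 190 + 80 + 70 + 50 + 30 = 650 cm.
Lower bound: ⌈650/300⌉ = 3 stock rods.
A packing using 3 stock rods:
  stock rod 1: 230 + 70 = 300
  stock rod 2: 190 + 80 + 30 = 300
  stock rod 3: 50 = 50
This matches the lower bound, so 3 is optimal.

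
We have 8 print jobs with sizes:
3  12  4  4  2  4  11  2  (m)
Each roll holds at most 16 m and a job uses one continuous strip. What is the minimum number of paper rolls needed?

Total = 12 + 11 + 4 + 4 + 4 + 3 + 2 + 2 = 42 m.
Lower bound: ⌈42/16⌉ = 3 paper rolls.
A packing using 3 paper rolls:
  roll 1: 12 + 4 = 16
  roll 2: 11 + 4 = 15
  roll 3: 4 + 3 + 2 + 2 = 11
This matches the lower bound, so 3 is optimal.

3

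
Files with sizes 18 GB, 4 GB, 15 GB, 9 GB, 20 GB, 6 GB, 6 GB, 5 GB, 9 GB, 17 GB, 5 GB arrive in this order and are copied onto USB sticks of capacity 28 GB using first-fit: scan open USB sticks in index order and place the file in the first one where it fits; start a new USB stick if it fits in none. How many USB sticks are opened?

  18 → USB stick 1 (new)  [load 18/28]
  4 → USB stick 1  [load 22/28]
  15 → USB stick 2 (new)  [load 15/28]
  9 → USB stick 2  [load 24/28]
  20 → USB stick 3 (new)  [load 20/28]
  6 → USB stick 1  [load 28/28]
  6 → USB stick 3  [load 26/28]
  5 → USB stick 4 (new)  [load 5/28]
  9 → USB stick 4  [load 14/28]
  17 → USB stick 5 (new)  [load 17/28]
  5 → USB stick 4  [load 19/28]
5 USB sticks opened.

5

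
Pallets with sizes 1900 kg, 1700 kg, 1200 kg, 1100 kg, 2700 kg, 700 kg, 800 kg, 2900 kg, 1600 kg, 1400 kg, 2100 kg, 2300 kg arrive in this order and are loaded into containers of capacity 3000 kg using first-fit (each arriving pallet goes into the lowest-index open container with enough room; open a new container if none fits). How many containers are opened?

  1900 → container 1 (new)  [load 1900/3000]
  1700 → container 2 (new)  [load 1700/3000]
  1200 → container 2  [load 2900/3000]
  1100 → container 1  [load 3000/3000]
  2700 → container 3 (new)  [load 2700/3000]
  700 → container 4 (new)  [load 700/3000]
  800 → container 4  [load 1500/3000]
  2900 → container 5 (new)  [load 2900/3000]
  1600 → container 6 (new)  [load 1600/3000]
  1400 → container 4  [load 2900/3000]
  2100 → container 7 (new)  [load 2100/3000]
  2300 → container 8 (new)  [load 2300/3000]
8 containers opened.

8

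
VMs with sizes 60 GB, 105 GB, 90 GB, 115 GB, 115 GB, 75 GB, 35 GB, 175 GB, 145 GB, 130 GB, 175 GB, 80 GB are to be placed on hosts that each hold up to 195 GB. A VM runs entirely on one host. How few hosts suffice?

Total = 175 + 175 + 145 + 130 + 115 + 115 + 105 + 90 + 80 + 75 + 60 + 35 = 1300 GB.
Lower bound: ⌈1300/195⌉ = 7 hosts.
A packing using 7 hosts:
  host 1: 175 = 175
  host 2: 175 = 175
  host 3: 145 + 35 = 180
  host 4: 130 + 60 = 190
  host 5: 115 + 80 = 195
  host 6: 115 + 75 = 190
  host 7: 105 + 90 = 195
This matches the lower bound, so 7 is optimal.

7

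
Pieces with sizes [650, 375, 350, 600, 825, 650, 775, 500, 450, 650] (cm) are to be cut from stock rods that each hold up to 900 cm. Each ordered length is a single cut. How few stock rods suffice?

Total = 825 + 775 + 650 + 650 + 650 + 600 + 500 + 450 + 375 + 350 = 5825 cm.
Lower bound: ⌈5825/900⌉ = 7 stock rods.
A packing using 8 stock rods:
  stock rod 1: 825 = 825
  stock rod 2: 775 = 775
  stock rod 3: 650 = 650
  stock rod 4: 650 = 650
  stock rod 5: 650 = 650
  stock rod 6: 600 = 600
  stock rod 7: 500 + 375 = 875
  stock rod 8: 450 + 350 = 800
No arrangement into 7 stock rods stays within capacity, so 8 is optimal.

8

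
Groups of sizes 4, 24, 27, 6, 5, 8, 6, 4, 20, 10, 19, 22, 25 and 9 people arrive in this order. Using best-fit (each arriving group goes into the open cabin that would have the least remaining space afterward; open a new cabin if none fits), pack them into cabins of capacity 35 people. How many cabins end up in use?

  4 → cabin 1 (new)  [load 4/35]
  24 → cabin 1  [load 28/35]
  27 → cabin 2 (new)  [load 27/35]
  6 → cabin 1  [load 34/35]
  5 → cabin 2  [load 32/35]
  8 → cabin 3 (new)  [load 8/35]
  6 → cabin 3  [load 14/35]
  4 → cabin 3  [load 18/35]
  20 → cabin 4 (new)  [load 20/35]
  10 → cabin 4  [load 30/35]
  19 → cabin 5 (new)  [load 19/35]
  22 → cabin 6 (new)  [load 22/35]
  25 → cabin 7 (new)  [load 25/35]
  9 → cabin 7  [load 34/35]
7 cabins opened.

7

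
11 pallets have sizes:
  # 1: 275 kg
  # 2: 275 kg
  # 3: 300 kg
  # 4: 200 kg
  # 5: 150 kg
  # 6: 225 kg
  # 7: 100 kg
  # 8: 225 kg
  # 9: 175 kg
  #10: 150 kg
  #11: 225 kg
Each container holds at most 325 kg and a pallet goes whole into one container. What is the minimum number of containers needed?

Total = 300 + 275 + 275 + 225 + 225 + 225 + 200 + 175 + 150 + 150 + 100 = 2300 kg.
Lower bound: ⌈2300/325⌉ = 8 containers.
A packing using 9 containers:
  container 1: 300 = 300
  container 2: 275 = 275
  container 3: 275 = 275
  container 4: 225 + 100 = 325
  container 5: 225 = 225
  container 6: 225 = 225
  container 7: 200 = 200
  container 8: 175 + 150 = 325
  container 9: 150 = 150
No arrangement into 8 containers stays within capacity, so 9 is optimal.

9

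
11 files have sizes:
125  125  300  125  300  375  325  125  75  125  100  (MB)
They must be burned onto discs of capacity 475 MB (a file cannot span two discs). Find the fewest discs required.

5

Total = 375 + 325 + 300 + 300 + 125 + 125 + 125 + 125 + 125 + 100 + 75 = 2100 MB.
Lower bound: ⌈2100/475⌉ = 5 discs.
A packing using 5 discs:
  disc 1: 375 + 100 = 475
  disc 2: 325 + 125 = 450
  disc 3: 300 + 125 = 425
  disc 4: 300 + 125 = 425
  disc 5: 125 + 125 + 75 = 325
This matches the lower bound, so 5 is optimal.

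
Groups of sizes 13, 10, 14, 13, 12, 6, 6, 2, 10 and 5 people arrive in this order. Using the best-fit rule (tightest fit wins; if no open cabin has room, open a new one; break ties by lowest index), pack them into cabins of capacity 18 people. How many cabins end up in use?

  13 → cabin 1 (new)  [load 13/18]
  10 → cabin 2 (new)  [load 10/18]
  14 → cabin 3 (new)  [load 14/18]
  13 → cabin 4 (new)  [load 13/18]
  12 → cabin 5 (new)  [load 12/18]
  6 → cabin 5  [load 18/18]
  6 → cabin 2  [load 16/18]
  2 → cabin 2  [load 18/18]
  10 → cabin 6 (new)  [load 10/18]
  5 → cabin 1  [load 18/18]
6 cabins opened.

6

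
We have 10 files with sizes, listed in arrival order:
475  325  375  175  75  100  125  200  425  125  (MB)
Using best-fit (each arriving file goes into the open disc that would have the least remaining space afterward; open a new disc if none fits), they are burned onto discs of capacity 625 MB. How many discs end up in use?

4

  475 → disc 1 (new)  [load 475/625]
  325 → disc 2 (new)  [load 325/625]
  375 → disc 3 (new)  [load 375/625]
  175 → disc 3  [load 550/625]
  75 → disc 3  [load 625/625]
  100 → disc 1  [load 575/625]
  125 → disc 2  [load 450/625]
  200 → disc 4 (new)  [load 200/625]
  425 → disc 4  [load 625/625]
  125 → disc 2  [load 575/625]
4 discs opened.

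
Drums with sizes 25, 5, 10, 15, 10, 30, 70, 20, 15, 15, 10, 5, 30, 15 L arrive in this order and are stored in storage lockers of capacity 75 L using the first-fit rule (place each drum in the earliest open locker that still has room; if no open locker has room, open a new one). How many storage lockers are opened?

  25 → locker 1 (new)  [load 25/75]
  5 → locker 1  [load 30/75]
  10 → locker 1  [load 40/75]
  15 → locker 1  [load 55/75]
  10 → locker 1  [load 65/75]
  30 → locker 2 (new)  [load 30/75]
  70 → locker 3 (new)  [load 70/75]
  20 → locker 2  [load 50/75]
  15 → locker 2  [load 65/75]
  15 → locker 4 (new)  [load 15/75]
  10 → locker 1  [load 75/75]
  5 → locker 2  [load 70/75]
  30 → locker 4  [load 45/75]
  15 → locker 4  [load 60/75]
4 storage lockers opened.

4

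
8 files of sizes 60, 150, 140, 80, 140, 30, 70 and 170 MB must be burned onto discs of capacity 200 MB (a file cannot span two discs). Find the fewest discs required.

Total = 170 + 150 + 140 + 140 + 80 + 70 + 60 + 30 = 840 MB.
Lower bound: ⌈840/200⌉ = 5 discs.
A packing using 5 discs:
  disc 1: 170 + 30 = 200
  disc 2: 150 = 150
  disc 3: 140 + 60 = 200
  disc 4: 140 = 140
  disc 5: 80 + 70 = 150
This matches the lower bound, so 5 is optimal.

5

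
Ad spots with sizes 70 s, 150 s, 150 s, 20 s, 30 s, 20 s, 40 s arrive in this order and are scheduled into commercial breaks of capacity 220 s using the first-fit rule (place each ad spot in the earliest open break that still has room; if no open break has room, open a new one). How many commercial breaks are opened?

3

  70 → break 1 (new)  [load 70/220]
  150 → break 1  [load 220/220]
  150 → break 2 (new)  [load 150/220]
  20 → break 2  [load 170/220]
  30 → break 2  [load 200/220]
  20 → break 2  [load 220/220]
  40 → break 3 (new)  [load 40/220]
3 commercial breaks opened.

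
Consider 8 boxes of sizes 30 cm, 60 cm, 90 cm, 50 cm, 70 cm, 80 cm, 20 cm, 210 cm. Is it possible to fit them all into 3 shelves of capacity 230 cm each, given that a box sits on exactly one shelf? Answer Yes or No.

Yes

A valid assignment using 3 shelves:
  shelf 1: 210 + 20 = 230
  shelf 2: 90 + 80 + 60 = 230
  shelf 3: 70 + 50 + 30 = 150
Every load is within 230 cm, so 3 shelves suffice.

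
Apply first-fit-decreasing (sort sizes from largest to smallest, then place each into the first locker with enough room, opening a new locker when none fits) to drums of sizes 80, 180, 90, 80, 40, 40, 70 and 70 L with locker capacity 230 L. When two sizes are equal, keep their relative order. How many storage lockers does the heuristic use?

3

Sorted descending: 180, 90, 80, 80, 70, 70, 40, 40.
  180 → locker 1 (new)  [load 180/230]
  90 → locker 2 (new)  [load 90/230]
  80 → locker 2  [load 170/230]
  80 → locker 3 (new)  [load 80/230]
  70 → locker 3  [load 150/230]
  70 → locker 3  [load 220/230]
  40 → locker 1  [load 220/230]
  40 → locker 2  [load 210/230]
3 storage lockers opened.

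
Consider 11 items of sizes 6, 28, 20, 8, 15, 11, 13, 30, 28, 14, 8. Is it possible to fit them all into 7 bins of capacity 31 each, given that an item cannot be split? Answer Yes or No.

Yes

A valid assignment using 7 bins:
  bin 1: 30 = 30
  bin 2: 28 = 28
  bin 3: 28 = 28
  bin 4: 20 + 11 = 31
  bin 5: 15 + 14 = 29
  bin 6: 13 + 8 + 8 = 29
  bin 7: 6 = 6
Every load is within 31, so 7 bins suffice.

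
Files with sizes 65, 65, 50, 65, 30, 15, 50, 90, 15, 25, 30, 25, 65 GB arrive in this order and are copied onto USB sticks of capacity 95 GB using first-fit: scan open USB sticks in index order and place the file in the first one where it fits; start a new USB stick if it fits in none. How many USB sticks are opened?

7

  65 → USB stick 1 (new)  [load 65/95]
  65 → USB stick 2 (new)  [load 65/95]
  50 → USB stick 3 (new)  [load 50/95]
  65 → USB stick 4 (new)  [load 65/95]
  30 → USB stick 1  [load 95/95]
  15 → USB stick 2  [load 80/95]
  50 → USB stick 5 (new)  [load 50/95]
  90 → USB stick 6 (new)  [load 90/95]
  15 → USB stick 2  [load 95/95]
  25 → USB stick 3  [load 75/95]
  30 → USB stick 4  [load 95/95]
  25 → USB stick 5  [load 75/95]
  65 → USB stick 7 (new)  [load 65/95]
7 USB sticks opened.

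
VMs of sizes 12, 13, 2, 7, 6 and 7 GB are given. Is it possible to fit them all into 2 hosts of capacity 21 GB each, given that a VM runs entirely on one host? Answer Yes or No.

Total = 47 GB; ⌈47/21⌉ = 3.
At least 3 hosts are required, but only 2 are allowed.

No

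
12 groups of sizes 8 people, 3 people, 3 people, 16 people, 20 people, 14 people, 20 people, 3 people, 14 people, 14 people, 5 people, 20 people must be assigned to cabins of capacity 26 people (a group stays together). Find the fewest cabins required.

Total = 20 + 20 + 20 + 16 + 14 + 14 + 14 + 8 + 5 + 3 + 3 + 3 = 140 people.
Lower bound: ⌈140/26⌉ = 6 cabins.
Also, 7 groups each exceed 13 people, and no two of those can share a cabin, so at least 7 cabins are needed.
A packing using 7 cabins:
  cabin 1: 20 + 5 = 25
  cabin 2: 20 + 3 + 3 = 26
  cabin 3: 20 + 3 = 23
  cabin 4: 16 + 8 = 24
  cabin 5: 14 = 14
  cabin 6: 14 = 14
  cabin 7: 14 = 14
This matches the lower bound, so 7 is optimal.

7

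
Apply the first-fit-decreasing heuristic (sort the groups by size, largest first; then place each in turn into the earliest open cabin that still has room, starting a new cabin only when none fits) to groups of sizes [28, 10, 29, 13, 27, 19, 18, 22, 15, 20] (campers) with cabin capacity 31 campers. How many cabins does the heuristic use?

Sorted descending: 29, 28, 27, 22, 20, 19, 18, 15, 13, 10.
  29 → cabin 1 (new)  [load 29/31]
  28 → cabin 2 (new)  [load 28/31]
  27 → cabin 3 (new)  [load 27/31]
  22 → cabin 4 (new)  [load 22/31]
  20 → cabin 5 (new)  [load 20/31]
  19 → cabin 6 (new)  [load 19/31]
  18 → cabin 7 (new)  [load 18/31]
  15 → cabin 8 (new)  [load 15/31]
  13 → cabin 7  [load 31/31]
  10 → cabin 5  [load 30/31]
8 cabins opened.

8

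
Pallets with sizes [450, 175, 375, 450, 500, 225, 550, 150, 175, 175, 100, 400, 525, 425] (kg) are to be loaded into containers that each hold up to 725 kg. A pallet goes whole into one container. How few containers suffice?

8

Total = 550 + 525 + 500 + 450 + 450 + 425 + 400 + 375 + 225 + 175 + 175 + 175 + 150 + 100 = 4675 kg.
Lower bound: ⌈4675/725⌉ = 7 containers.
Also, 8 pallets each exceed 725/2 kg, and no two of those can share a container, so at least 8 containers are needed.
A packing using 8 containers:
  container 1: 550 + 175 = 725
  container 2: 525 + 175 = 700
  container 3: 500 + 225 = 725
  container 4: 450 + 175 + 100 = 725
  container 5: 450 + 150 = 600
  container 6: 425 = 425
  container 7: 400 = 400
  container 8: 375 = 375
This matches the lower bound, so 8 is optimal.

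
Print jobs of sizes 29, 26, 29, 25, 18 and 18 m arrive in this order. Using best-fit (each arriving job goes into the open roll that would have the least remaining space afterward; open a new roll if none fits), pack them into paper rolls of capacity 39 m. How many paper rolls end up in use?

  29 → roll 1 (new)  [load 29/39]
  26 → roll 2 (new)  [load 26/39]
  29 → roll 3 (new)  [load 29/39]
  25 → roll 4 (new)  [load 25/39]
  18 → roll 5 (new)  [load 18/39]
  18 → roll 5  [load 36/39]
5 paper rolls opened.

5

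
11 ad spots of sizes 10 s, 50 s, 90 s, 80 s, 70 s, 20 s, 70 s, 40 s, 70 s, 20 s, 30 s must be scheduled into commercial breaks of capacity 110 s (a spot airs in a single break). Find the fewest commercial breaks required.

Total = 90 + 80 + 70 + 70 + 70 + 50 + 40 + 30 + 20 + 20 + 10 = 550 s.
Lower bound: ⌈550/110⌉ = 5 commercial breaks.
A packing using 6 commercial breaks:
  break 1: 90 + 20 = 110
  break 2: 80 + 30 = 110
  break 3: 70 + 40 = 110
  break 4: 70 + 20 + 10 = 100
  break 5: 70 = 70
  break 6: 50 = 50
No arrangement into 5 commercial breaks stays within capacity, so 6 is optimal.

6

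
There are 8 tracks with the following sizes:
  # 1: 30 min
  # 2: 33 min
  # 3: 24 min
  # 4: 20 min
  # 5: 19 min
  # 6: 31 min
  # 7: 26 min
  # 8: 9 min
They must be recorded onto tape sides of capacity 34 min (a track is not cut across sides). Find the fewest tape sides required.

7

Total = 33 + 31 + 30 + 26 + 24 + 20 + 19 + 9 = 192 min.
Lower bound: ⌈192/34⌉ = 6 tape sides.
Also, 7 tracks each exceed 17 min, and no two of those can share a side, so at least 7 tape sides are needed.
A packing using 7 tape sides:
  side 1: 33 = 33
  side 2: 31 = 31
  side 3: 30 = 30
  side 4: 26 = 26
  side 5: 24 + 9 = 33
  side 6: 20 = 20
  side 7: 19 = 19
This matches the lower bound, so 7 is optimal.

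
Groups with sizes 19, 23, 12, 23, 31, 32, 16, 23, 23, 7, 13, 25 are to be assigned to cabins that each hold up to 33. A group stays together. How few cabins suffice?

Total = 32 + 31 + 25 + 23 + 23 + 23 + 23 + 19 + 16 + 13 + 12 + 7 = 247.
Lower bound: ⌈247/33⌉ = 8 cabins.
A packing using 9 cabins:
  cabin 1: 32 = 32
  cabin 2: 31 = 31
  cabin 3: 25 + 7 = 32
  cabin 4: 23 = 23
  cabin 5: 23 = 23
  cabin 6: 23 = 23
  cabin 7: 23 = 23
  cabin 8: 19 + 13 = 32
  cabin 9: 16 + 12 = 28
No arrangement into 8 cabins stays within capacity, so 9 is optimal.

9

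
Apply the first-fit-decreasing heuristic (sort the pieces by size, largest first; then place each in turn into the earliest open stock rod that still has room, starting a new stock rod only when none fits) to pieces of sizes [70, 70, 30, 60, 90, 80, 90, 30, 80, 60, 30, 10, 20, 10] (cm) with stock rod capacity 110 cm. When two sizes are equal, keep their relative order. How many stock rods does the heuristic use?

Sorted descending: 90, 90, 80, 80, 70, 70, 60, 60, 30, 30, 30, 20, 10, 10.
  90 → stock rod 1 (new)  [load 90/110]
  90 → stock rod 2 (new)  [load 90/110]
  80 → stock rod 3 (new)  [load 80/110]
  80 → stock rod 4 (new)  [load 80/110]
  70 → stock rod 5 (new)  [load 70/110]
  70 → stock rod 6 (new)  [load 70/110]
  60 → stock rod 7 (new)  [load 60/110]
  60 → stock rod 8 (new)  [load 60/110]
  30 → stock rod 3  [load 110/110]
  30 → stock rod 4  [load 110/110]
  30 → stock rod 5  [load 100/110]
  20 → stock rod 1  [load 110/110]
  10 → stock rod 2  [load 100/110]
  10 → stock rod 2  [load 110/110]
8 stock rods opened.

8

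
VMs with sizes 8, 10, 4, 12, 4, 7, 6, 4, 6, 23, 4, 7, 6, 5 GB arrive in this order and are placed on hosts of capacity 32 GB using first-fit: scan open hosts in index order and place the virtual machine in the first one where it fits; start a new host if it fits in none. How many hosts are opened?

4

  8 → host 1 (new)  [load 8/32]
  10 → host 1  [load 18/32]
  4 → host 1  [load 22/32]
  12 → host 2 (new)  [load 12/32]
  4 → host 1  [load 26/32]
  7 → host 2  [load 19/32]
  6 → host 1  [load 32/32]
  4 → host 2  [load 23/32]
  6 → host 2  [load 29/32]
  23 → host 3 (new)  [load 23/32]
  4 → host 3  [load 27/32]
  7 → host 4 (new)  [load 7/32]
  6 → host 4  [load 13/32]
  5 → host 3  [load 32/32]
4 hosts opened.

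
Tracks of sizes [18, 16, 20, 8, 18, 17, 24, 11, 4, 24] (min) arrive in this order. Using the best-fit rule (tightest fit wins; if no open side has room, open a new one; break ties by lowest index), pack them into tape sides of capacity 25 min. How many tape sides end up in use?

  18 → side 1 (new)  [load 18/25]
  16 → side 2 (new)  [load 16/25]
  20 → side 3 (new)  [load 20/25]
  8 → side 2  [load 24/25]
  18 → side 4 (new)  [load 18/25]
  17 → side 5 (new)  [load 17/25]
  24 → side 6 (new)  [load 24/25]
  11 → side 7 (new)  [load 11/25]
  4 → side 3  [load 24/25]
  24 → side 8 (new)  [load 24/25]
8 tape sides opened.

8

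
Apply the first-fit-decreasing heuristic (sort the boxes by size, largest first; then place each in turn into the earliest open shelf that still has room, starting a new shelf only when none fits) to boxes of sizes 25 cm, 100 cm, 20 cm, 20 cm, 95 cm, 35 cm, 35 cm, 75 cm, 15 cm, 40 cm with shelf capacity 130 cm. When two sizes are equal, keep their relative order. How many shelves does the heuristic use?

4

Sorted descending: 100, 95, 75, 40, 35, 35, 25, 20, 20, 15.
  100 → shelf 1 (new)  [load 100/130]
  95 → shelf 2 (new)  [load 95/130]
  75 → shelf 3 (new)  [load 75/130]
  40 → shelf 3  [load 115/130]
  35 → shelf 2  [load 130/130]
  35 → shelf 4 (new)  [load 35/130]
  25 → shelf 1  [load 125/130]
  20 → shelf 4  [load 55/130]
  20 → shelf 4  [load 75/130]
  15 → shelf 3  [load 130/130]
4 shelves opened.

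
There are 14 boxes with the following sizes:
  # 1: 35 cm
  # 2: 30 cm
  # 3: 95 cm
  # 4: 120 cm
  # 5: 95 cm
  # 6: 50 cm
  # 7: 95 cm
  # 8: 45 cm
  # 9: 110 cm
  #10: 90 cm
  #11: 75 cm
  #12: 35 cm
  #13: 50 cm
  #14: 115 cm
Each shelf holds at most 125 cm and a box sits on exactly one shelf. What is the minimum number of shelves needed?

10

Total = 120 + 115 + 110 + 95 + 95 + 95 + 90 + 75 + 50 + 50 + 45 + 35 + 35 + 30 = 1040 cm.
Lower bound: ⌈1040/125⌉ = 9 shelves.
A packing using 10 shelves:
  shelf 1: 120 = 120
  shelf 2: 115 = 115
  shelf 3: 110 = 110
  shelf 4: 95 + 30 = 125
  shelf 5: 95 = 95
  shelf 6: 95 = 95
  shelf 7: 90 + 35 = 125
  shelf 8: 75 + 50 = 125
  shelf 9: 50 + 45 = 95
  shelf 10: 35 = 35
No arrangement into 9 shelves stays within capacity, so 10 is optimal.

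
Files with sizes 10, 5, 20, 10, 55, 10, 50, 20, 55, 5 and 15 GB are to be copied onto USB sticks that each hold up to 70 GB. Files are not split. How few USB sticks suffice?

4

Total = 55 + 55 + 50 + 20 + 20 + 15 + 10 + 10 + 10 + 5 + 5 = 255 GB.
Lower bound: ⌈255/70⌉ = 4 USB sticks.
A packing using 4 USB sticks:
  USB stick 1: 55 + 15 = 70
  USB stick 2: 55 + 10 + 5 = 70
  USB stick 3: 50 + 20 = 70
  USB stick 4: 20 + 10 + 10 + 5 = 45
This matches the lower bound, so 4 is optimal.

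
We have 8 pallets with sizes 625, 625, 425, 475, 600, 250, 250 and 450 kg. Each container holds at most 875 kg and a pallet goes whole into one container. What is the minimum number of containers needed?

5

Total = 625 + 625 + 600 + 475 + 450 + 425 + 250 + 250 = 3700 kg.
Lower bound: ⌈3700/875⌉ = 5 containers.
A packing using 5 containers:
  container 1: 625 + 250 = 875
  container 2: 625 + 250 = 875
  container 3: 600 = 600
  container 4: 475 = 475
  container 5: 450 + 425 = 875
This matches the lower bound, so 5 is optimal.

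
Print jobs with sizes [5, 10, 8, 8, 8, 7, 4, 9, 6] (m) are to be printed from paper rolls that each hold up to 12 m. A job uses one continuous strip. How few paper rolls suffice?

7

Total = 10 + 9 + 8 + 8 + 8 + 7 + 6 + 5 + 4 = 65 m.
Lower bound: ⌈65/12⌉ = 6 paper rolls.
A packing using 7 paper rolls:
  roll 1: 10 = 10
  roll 2: 9 = 9
  roll 3: 8 + 4 = 12
  roll 4: 8 = 8
  roll 5: 8 = 8
  roll 6: 7 + 5 = 12
  roll 7: 6 = 6
No arrangement into 6 paper rolls stays within capacity, so 7 is optimal.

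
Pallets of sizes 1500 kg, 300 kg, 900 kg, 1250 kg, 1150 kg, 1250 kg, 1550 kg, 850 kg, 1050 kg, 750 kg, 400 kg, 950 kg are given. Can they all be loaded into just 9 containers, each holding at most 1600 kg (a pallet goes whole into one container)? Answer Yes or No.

A valid assignment using 9 containers:
  container 1: 1550 = 1550
  container 2: 1500 = 1500
  container 3: 1250 + 300 = 1550
  container 4: 1250 = 1250
  container 5: 1150 + 400 = 1550
  container 6: 1050 = 1050
  container 7: 950 = 950
  container 8: 900 = 900
  container 9: 850 + 750 = 1600
Every load is within 1600 kg, so 9 containers suffice.

Yes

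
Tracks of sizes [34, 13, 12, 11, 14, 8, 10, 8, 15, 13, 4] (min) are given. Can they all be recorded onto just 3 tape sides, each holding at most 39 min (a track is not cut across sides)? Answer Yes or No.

Total = 142 min; ⌈142/39⌉ = 4.
At least 4 tape sides are required, but only 3 are allowed.

No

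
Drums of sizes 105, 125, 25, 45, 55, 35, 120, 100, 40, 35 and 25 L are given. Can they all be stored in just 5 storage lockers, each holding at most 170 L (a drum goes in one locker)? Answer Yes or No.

A valid assignment using 5 storage lockers:
  locker 1: 125 + 45 = 170
  locker 2: 120 + 40 = 160
  locker 3: 105 + 55 = 160
  locker 4: 100 + 35 + 35 = 170
  locker 5: 25 + 25 = 50
Every load is within 170 L, so 5 storage lockers suffice.

Yes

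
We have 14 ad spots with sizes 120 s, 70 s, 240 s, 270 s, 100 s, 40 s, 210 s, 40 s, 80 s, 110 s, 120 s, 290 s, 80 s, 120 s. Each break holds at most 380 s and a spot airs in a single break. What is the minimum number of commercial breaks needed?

6

Total = 290 + 270 + 240 + 210 + 120 + 120 + 120 + 110 + 100 + 80 + 80 + 70 + 40 + 40 = 1890 s.
Lower bound: ⌈1890/380⌉ = 5 commercial breaks.
A packing using 6 commercial breaks:
  break 1: 290 + 80 = 370
  break 2: 270 + 110 = 380
  break 3: 240 + 120 = 360
  break 4: 210 + 120 + 40 = 370
  break 5: 120 + 100 + 80 + 70 = 370
  break 6: 40 = 40
No arrangement into 5 commercial breaks stays within capacity, so 6 is optimal.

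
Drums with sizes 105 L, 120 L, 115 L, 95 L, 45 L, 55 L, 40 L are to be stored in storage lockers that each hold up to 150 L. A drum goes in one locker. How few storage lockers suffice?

5

Total = 120 + 115 + 105 + 95 + 55 + 45 + 40 = 575 L.
Lower bound: ⌈575/150⌉ = 4 storage lockers.
A packing using 5 storage lockers:
  locker 1: 120 = 120
  locker 2: 115 = 115
  locker 3: 105 + 45 = 150
  locker 4: 95 + 55 = 150
  locker 5: 40 = 40
No arrangement into 4 storage lockers stays within capacity, so 5 is optimal.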